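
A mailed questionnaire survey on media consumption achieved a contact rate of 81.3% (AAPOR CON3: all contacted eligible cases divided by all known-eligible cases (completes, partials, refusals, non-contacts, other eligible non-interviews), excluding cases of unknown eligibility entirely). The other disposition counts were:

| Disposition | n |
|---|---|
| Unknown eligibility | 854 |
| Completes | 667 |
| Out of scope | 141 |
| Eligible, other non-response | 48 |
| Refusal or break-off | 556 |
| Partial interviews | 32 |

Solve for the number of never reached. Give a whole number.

Top = 667 + 32 + 556 + 48 = 1303
CON3 = 1303 / D = 0.813
D = 1303 / 0.813 = 1602.7
Other denominator terms total 1303
never reached = 1602.7 − 1303 ≈ 300

300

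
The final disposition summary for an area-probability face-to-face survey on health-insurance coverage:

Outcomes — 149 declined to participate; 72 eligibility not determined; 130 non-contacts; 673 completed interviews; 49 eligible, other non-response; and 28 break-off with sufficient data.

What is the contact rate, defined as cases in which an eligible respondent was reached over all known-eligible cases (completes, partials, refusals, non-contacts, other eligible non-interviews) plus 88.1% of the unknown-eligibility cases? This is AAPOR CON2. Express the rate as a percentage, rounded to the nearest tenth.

82.3%

Top → 673 + 28 + 149 + 49 = 899
Known eligible → 673 + 28 + 149 + 130 + 49 = 1029
Eligible share of unknowns → 0.8810 × 72 = 63.43
Base → 1029 + 63.43 = 1092.43
CON2 = 899 / 1092.43 = 0.8229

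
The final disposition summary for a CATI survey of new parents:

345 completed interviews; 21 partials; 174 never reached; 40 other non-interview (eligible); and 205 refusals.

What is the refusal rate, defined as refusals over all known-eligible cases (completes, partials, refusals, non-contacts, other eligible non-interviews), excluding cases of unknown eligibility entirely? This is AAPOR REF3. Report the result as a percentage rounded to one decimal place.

Numerator → 205
Base → 345 + 21 + 205 + 174 + 40 = 785
REF3 = 205 / 785 = 0.2611

26.1%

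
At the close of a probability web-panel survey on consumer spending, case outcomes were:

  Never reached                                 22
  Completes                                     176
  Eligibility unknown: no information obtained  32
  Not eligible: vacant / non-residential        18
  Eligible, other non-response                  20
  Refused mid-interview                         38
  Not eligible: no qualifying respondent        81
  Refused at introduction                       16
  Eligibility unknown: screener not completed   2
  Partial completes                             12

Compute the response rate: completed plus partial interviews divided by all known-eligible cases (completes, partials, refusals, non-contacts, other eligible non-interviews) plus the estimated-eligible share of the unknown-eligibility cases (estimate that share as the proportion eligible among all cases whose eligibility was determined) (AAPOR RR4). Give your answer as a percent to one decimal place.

60.8%

Refused = 16 + 38 = 54
Unknown eligibility = 2 + 32 = 34
Ineligible = 81 + 18 = 99
Numerator: 176 + 12 = 188
Eligible (known): 176 + 12 + 54 + 22 + 20 = 284
e = 284 / (284 + 99) = 284 / 383 = 0.7415
Eligible share of unknowns: 0.7415 × 34 = 25.21
Denom: 284 + 25.21 = 309.21
RR4 = 188 / 309.21 = 0.6080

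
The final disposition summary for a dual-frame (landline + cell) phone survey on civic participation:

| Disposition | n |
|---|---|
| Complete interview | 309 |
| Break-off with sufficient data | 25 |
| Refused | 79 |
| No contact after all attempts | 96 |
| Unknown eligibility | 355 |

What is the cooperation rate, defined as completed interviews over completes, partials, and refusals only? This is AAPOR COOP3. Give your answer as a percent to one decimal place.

Numerator: 309
Denominator: 309 + 25 + 79 = 413
COOP3 = 309 / 413 = 0.7482

74.8%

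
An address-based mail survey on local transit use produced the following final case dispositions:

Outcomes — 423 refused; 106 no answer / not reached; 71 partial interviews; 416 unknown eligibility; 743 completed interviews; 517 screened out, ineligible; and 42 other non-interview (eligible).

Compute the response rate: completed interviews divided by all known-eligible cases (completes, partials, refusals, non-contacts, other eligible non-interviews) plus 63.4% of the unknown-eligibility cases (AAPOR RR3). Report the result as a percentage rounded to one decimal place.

45.1%

Numerator → 743
Eligible (known) → 743 + 71 + 423 + 106 + 42 = 1385
Eligible share of unknowns → 0.6340 × 416 = 263.74
Base → 1385 + 263.74 = 1648.74
RR3 = 743 / 1648.74 = 0.4506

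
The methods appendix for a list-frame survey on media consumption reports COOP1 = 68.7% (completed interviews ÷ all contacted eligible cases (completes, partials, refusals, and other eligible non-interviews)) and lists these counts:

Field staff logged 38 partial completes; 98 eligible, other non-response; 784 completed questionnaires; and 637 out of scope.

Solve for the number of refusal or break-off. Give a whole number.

COOP1 = 784 / D = 0.687
D = 784 / 0.687 = 1141.2
Remaining denominator categories sum to 920
refusal or break-off = 1141.2 − 920 ≈ 221

221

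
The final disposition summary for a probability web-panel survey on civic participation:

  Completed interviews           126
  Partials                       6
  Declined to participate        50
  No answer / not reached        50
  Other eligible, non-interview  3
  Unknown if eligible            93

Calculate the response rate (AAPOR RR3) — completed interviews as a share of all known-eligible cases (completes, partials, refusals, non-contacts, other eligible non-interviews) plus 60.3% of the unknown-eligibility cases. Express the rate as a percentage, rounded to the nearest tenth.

43.3%

Numerator = 126
Eligible (known) = 126 + 6 + 50 + 50 + 3 = 235
Estimated eligible among unknowns = 0.6030 × 93 = 56.08
Denominator = 235 + 56.08 = 291.08
RR3 = 126 / 291.08 = 0.4329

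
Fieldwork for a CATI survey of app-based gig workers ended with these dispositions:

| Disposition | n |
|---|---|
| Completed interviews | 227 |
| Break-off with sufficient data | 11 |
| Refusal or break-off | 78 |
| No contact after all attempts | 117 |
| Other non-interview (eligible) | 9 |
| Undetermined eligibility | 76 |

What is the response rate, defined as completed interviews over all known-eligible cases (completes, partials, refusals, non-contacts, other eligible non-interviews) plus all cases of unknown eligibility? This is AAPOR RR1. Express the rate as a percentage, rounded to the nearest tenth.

Numerator: 227
Base: 227 + 11 + 78 + 117 + 9 + 76 = 518
RR1 = 227 / 518 = 0.4382

43.8%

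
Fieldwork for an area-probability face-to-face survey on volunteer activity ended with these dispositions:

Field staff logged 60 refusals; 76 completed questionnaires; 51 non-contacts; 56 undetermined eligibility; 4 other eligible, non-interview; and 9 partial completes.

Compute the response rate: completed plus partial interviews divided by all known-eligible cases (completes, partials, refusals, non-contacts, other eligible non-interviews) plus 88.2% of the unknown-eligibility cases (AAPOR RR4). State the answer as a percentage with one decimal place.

34.1%

Num = 76 + 9 = 85
Determined eligible = 76 + 9 + 60 + 51 + 4 = 200
Eligible share of unknowns = 0.8820 × 56 = 49.39
Denom = 200 + 49.39 = 249.39
RR4 = 85 / 249.39 = 0.3408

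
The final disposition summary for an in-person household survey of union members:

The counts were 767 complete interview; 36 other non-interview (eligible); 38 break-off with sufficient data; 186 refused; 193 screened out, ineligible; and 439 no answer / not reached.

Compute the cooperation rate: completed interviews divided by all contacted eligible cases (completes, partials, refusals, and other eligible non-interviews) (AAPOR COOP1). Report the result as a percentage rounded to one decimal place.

Num = 767
Denom = 767 + 38 + 186 + 36 = 1027
COOP1 = 767 / 1027 = 0.7468

74.7%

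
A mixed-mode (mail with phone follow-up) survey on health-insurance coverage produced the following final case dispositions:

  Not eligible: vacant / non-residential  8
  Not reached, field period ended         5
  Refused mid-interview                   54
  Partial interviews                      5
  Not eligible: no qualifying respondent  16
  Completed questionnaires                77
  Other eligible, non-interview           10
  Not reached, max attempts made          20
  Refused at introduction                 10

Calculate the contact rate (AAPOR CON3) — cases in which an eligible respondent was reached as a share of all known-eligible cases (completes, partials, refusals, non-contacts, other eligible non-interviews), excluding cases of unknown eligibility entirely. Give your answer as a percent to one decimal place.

Declined to participate = 10 + 54 = 64
Non-contacts = 5 + 20 = 25
Not eligible = 16 + 8 = 24
Top = 77 + 5 + 64 + 10 = 156
Base = 77 + 5 + 64 + 25 + 10 = 181
CON3 = 156 / 181 = 0.8619

86.2%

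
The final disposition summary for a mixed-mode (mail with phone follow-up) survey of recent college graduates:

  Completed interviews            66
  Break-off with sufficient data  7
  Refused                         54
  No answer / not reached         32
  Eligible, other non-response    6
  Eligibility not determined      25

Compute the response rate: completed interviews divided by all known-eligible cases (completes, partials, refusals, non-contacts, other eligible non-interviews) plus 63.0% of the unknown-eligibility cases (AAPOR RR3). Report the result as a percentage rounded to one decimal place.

Top → 66
Determined eligible → 66 + 7 + 54 + 32 + 6 = 165
Eligible share of unknowns → 0.6300 × 25 = 15.75
Denominator → 165 + 15.75 = 180.75
RR3 = 66 / 180.75 = 0.3651

36.5%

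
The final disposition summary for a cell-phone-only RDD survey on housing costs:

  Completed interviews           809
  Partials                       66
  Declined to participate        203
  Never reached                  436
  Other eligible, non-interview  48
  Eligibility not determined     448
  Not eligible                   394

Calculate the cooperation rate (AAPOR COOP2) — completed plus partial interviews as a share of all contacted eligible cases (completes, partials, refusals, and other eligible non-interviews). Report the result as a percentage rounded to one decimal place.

77.7%

Numerator → 809 + 66 = 875
Base → 809 + 66 + 203 + 48 = 1126
COOP2 = 875 / 1126 = 0.7771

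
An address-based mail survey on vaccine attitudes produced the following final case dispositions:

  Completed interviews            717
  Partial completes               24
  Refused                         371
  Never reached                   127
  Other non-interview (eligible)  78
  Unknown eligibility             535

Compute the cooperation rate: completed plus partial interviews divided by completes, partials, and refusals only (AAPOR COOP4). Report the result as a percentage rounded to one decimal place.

66.6%

Num → 717 + 24 = 741
Denominator → 717 + 24 + 371 = 1112
COOP4 = 741 / 1112 = 0.6664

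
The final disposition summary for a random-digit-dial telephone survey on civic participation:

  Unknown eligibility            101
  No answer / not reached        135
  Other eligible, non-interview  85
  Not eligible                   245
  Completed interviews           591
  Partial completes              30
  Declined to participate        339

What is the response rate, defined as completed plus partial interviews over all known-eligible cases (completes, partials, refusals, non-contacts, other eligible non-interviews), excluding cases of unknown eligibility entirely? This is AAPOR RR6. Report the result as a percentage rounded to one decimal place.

Num = 591 + 30 = 621
Denominator = 591 + 30 + 339 + 135 + 85 = 1180
RR6 = 621 / 1180 = 0.5263

52.6%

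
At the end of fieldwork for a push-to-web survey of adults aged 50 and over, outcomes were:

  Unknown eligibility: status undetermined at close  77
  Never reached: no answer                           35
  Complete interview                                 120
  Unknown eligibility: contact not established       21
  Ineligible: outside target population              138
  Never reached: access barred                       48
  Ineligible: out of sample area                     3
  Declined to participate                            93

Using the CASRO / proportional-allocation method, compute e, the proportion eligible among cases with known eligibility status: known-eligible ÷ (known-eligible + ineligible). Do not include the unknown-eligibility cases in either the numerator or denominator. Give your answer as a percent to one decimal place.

67.7%

No contact after all attempts = 35 + 48 = 83
Unknown if eligible = 21 + 77 = 98
Ineligible = 138 + 3 = 141
Known eligible → 120 + 93 + 83 = 296
e = 296 / (296 + 141) = 296 / 437 = 0.6773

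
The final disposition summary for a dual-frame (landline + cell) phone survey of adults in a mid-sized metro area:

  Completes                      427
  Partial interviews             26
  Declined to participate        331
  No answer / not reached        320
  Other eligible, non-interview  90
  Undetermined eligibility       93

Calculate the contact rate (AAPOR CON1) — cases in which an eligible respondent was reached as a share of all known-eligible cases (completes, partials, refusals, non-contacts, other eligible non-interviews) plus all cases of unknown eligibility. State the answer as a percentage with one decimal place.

Numerator → 427 + 26 + 331 + 90 = 874
Denom → 427 + 26 + 331 + 320 + 90 + 93 = 1287
CON1 = 874 / 1287 = 0.6791

67.9%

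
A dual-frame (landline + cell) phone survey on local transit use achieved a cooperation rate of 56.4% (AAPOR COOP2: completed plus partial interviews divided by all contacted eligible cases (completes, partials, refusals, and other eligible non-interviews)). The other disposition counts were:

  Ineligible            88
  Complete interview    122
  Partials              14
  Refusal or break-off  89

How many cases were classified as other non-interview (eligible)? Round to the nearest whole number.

16

Numerator → 122 + 14 = 136
COOP2 = 136 / D = 0.564
D = 136 / 0.564 = 241.1
Remaining denominator categories sum to 225
other non-interview (eligible) = 241.1 − 225 ≈ 16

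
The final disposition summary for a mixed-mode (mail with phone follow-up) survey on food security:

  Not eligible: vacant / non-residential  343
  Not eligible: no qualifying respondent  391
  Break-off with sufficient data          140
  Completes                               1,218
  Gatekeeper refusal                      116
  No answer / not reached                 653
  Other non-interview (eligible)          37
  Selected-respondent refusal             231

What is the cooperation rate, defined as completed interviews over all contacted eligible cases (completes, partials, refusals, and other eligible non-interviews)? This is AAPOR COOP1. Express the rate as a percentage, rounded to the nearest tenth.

69.9%

Refusals = 116 + 231 = 347
Not eligible = 391 + 343 = 734
Top = 1218
Denom = 1218 + 140 + 347 + 37 = 1742
COOP1 = 1218 / 1742 = 0.6992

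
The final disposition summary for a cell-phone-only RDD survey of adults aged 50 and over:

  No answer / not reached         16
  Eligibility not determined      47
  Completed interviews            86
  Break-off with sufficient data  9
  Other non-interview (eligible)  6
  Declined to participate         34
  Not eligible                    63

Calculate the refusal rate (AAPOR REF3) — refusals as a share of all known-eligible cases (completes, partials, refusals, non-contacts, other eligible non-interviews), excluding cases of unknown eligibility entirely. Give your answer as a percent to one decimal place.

Num: 34
Denom: 86 + 9 + 34 + 16 + 6 = 151
REF3 = 34 / 151 = 0.2252

22.5%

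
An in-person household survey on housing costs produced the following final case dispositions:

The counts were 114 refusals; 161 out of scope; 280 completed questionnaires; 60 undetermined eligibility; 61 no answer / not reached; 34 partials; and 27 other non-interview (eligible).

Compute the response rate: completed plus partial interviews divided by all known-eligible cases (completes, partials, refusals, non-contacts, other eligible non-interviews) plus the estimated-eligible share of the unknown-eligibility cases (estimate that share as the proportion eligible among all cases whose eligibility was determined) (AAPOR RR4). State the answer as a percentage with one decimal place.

55.9%

Num: 280 + 34 = 314
Determined eligible: 280 + 34 + 114 + 61 + 27 = 516
e = 516 / (516 + 161) = 516 / 677 = 0.7622
Eligible share of unknowns: 0.7622 × 60 = 45.73
Denominator: 516 + 45.73 = 561.73
RR4 = 314 / 561.73 = 0.5590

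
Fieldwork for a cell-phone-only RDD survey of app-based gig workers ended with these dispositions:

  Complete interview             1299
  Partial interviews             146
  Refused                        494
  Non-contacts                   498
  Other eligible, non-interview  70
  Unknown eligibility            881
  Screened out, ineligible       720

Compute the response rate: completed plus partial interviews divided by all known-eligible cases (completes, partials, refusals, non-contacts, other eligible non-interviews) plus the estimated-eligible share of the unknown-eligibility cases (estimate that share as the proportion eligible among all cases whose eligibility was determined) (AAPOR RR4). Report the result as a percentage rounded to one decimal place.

45.3%

Num: 1299 + 146 = 1445
Known eligible: 1299 + 146 + 494 + 498 + 70 = 2507
e = 2507 / (2507 + 720) = 2507 / 3227 = 0.7769
Eligible share of unknowns: 0.7769 × 881 = 684.45
Denominator: 2507 + 684.45 = 3191.45
RR4 = 1445 / 3191.45 = 0.4528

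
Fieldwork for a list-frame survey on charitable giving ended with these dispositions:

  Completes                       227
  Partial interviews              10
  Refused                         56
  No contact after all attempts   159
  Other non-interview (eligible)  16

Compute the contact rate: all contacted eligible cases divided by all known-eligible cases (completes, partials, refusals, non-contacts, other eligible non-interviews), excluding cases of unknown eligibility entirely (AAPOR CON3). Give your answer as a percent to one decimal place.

66.0%

Numerator = 227 + 10 + 56 + 16 = 309
Denom = 227 + 10 + 56 + 159 + 16 = 468
CON3 = 309 / 468 = 0.6603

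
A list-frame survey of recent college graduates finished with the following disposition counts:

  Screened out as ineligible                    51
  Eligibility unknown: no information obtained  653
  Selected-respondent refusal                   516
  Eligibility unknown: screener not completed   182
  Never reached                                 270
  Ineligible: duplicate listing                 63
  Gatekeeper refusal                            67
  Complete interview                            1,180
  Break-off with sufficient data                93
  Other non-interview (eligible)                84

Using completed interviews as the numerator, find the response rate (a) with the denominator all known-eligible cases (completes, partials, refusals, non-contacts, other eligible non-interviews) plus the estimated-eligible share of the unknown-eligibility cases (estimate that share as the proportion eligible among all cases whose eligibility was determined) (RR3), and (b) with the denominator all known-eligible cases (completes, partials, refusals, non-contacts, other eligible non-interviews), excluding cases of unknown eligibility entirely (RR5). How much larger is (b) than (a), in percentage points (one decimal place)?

Declined to participate = 67 + 516 = 583
Eligibility not determined = 182 + 653 = 835
Not eligible = 51 + 63 = 114
Numerator = 1180
Eligible (known) = 1180 + 93 + 583 + 270 + 84 = 2210
e = 2210 / (2210 + 114) = 2210 / 2324 = 0.9509
e × U = 0.9509 × 835 = 794.00
Base = 2210 + 794.00 = 3004.00
RR3 = 1180 / 3004.00 = 0.3928
Base = 1180 + 93 + 583 + 270 + 84 = 2210
RR5 = 1180 / 2210 = 0.5339
Difference = 53.39 − 39.28 = 14.11 percentage points

14.1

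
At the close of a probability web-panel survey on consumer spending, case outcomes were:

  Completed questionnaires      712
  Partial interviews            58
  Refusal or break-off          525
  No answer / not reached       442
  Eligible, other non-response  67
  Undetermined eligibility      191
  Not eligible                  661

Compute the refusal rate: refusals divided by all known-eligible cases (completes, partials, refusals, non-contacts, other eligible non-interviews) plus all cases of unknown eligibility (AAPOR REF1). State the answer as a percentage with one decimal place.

Numerator: 525
Denominator: 712 + 58 + 525 + 442 + 67 + 191 = 1995
REF1 = 525 / 1995 = 0.2632

26.3%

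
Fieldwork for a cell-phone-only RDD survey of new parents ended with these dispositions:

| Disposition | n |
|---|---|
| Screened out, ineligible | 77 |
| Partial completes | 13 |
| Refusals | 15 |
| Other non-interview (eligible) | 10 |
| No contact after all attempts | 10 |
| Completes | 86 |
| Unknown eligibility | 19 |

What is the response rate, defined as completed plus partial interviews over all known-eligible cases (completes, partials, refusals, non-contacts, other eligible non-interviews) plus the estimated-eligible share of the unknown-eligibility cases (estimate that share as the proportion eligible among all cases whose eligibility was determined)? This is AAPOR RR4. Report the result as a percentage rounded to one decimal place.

67.8%

Numerator = 86 + 13 = 99
Eligible (known) = 86 + 13 + 15 + 10 + 10 = 134
e = 134 / (134 + 77) = 134 / 211 = 0.6351
Eligible share of unknowns = 0.6351 × 19 = 12.07
Denom = 134 + 12.07 = 146.07
RR4 = 99 / 146.07 = 0.6778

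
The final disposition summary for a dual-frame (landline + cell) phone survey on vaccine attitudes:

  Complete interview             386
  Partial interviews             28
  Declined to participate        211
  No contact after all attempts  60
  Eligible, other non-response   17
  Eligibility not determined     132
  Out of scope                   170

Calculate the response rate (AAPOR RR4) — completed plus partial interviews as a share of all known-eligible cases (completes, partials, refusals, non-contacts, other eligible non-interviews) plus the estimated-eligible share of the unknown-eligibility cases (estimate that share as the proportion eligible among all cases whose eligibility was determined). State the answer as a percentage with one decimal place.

51.2%

Numerator: 386 + 28 = 414
Known eligible: 386 + 28 + 211 + 60 + 17 = 702
e = 702 / (702 + 170) = 702 / 872 = 0.8050
Eligible share of unknowns: 0.8050 × 132 = 106.26
Denominator: 702 + 106.26 = 808.26
RR4 = 414 / 808.26 = 0.5122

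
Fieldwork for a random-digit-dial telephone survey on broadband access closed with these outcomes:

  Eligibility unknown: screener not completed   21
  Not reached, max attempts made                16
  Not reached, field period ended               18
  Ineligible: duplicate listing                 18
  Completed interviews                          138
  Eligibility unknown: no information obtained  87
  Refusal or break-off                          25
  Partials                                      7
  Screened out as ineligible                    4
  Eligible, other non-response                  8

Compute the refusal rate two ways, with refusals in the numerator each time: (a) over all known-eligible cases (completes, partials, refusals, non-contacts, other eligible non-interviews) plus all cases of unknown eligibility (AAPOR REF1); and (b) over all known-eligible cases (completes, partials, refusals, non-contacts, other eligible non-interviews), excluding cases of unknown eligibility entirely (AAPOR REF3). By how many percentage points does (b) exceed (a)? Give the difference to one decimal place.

4.0

Non-contacts = 18 + 16 = 34
Unknown if eligible = 21 + 87 = 108
Out of scope = 4 + 18 = 22
Numerator: 25
Denom: 138 + 7 + 25 + 34 + 8 + 108 = 320
REF1 = 25 / 320 = 0.0781
Denom: 138 + 7 + 25 + 34 + 8 = 212
REF3 = 25 / 212 = 0.1179
Difference = 11.79 − 7.81 = 3.98 percentage points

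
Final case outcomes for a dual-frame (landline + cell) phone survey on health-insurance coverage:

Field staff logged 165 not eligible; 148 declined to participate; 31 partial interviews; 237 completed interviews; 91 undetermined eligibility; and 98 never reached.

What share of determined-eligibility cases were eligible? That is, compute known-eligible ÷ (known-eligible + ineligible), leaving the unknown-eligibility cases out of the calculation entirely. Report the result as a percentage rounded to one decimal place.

Known eligible → 237 + 31 + 148 + 98 = 514
e = 514 / (514 + 165) = 514 / 679 = 0.7570

75.7%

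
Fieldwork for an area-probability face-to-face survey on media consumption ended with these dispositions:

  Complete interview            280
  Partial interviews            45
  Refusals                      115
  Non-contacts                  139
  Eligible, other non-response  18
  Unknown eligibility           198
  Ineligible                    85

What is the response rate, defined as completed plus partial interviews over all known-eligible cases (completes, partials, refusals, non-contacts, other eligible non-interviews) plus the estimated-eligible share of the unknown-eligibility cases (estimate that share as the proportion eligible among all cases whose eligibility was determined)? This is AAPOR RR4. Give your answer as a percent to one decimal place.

42.2%

Num = 280 + 45 = 325
Eligible (known) = 280 + 45 + 115 + 139 + 18 = 597
e = 597 / (597 + 85) = 597 / 682 = 0.8754
Eligible share of unknowns = 0.8754 × 198 = 173.33
Base = 597 + 173.33 = 770.33
RR4 = 325 / 770.33 = 0.4219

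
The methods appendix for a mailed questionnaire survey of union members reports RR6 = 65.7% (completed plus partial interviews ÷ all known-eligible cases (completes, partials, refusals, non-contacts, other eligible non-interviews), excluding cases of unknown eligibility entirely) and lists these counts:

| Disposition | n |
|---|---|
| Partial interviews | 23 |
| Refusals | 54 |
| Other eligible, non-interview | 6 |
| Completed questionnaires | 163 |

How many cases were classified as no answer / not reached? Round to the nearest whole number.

Numerator = 163 + 23 = 186
RR6 = 186 / D = 0.657
D = 186 / 0.657 = 283.1
Remaining denominator categories sum to 246
no answer / not reached = 283.1 − 246 ≈ 37

37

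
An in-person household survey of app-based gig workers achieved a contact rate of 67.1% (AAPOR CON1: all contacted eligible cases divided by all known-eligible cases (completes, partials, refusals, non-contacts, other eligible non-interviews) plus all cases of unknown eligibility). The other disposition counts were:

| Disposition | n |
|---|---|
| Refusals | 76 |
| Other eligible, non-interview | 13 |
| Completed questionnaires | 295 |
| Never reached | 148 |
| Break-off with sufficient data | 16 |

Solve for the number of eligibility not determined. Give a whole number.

48

Top: 295 + 16 + 76 + 13 = 400
CON1 = 400 / D = 0.671
D = 400 / 0.671 = 596.1
Other denominator terms total 548
eligibility not determined = 596.1 − 548 ≈ 48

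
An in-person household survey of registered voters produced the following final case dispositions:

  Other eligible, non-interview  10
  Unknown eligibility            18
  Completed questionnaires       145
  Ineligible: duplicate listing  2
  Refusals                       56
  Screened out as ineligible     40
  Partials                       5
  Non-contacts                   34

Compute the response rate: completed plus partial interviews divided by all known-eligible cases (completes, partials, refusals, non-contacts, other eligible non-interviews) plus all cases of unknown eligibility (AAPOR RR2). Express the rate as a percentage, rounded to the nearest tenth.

56.0%

Screened out, ineligible = 40 + 2 = 42
Top: 145 + 5 = 150
Denominator: 145 + 5 + 56 + 34 + 10 + 18 = 268
RR2 = 150 / 268 = 0.5597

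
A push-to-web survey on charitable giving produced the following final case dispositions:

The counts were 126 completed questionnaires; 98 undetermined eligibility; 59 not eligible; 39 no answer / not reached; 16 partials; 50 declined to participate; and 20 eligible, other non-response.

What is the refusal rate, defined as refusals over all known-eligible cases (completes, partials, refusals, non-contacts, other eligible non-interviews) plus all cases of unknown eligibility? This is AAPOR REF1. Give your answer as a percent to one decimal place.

14.3%

Top → 50
Denom → 126 + 16 + 50 + 39 + 20 + 98 = 349
REF1 = 50 / 349 = 0.1433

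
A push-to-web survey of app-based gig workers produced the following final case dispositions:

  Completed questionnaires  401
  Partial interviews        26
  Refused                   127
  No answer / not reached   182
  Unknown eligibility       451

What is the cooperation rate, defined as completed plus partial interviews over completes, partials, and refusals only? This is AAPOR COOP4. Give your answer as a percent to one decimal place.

Num: 401 + 26 = 427
Denominator: 401 + 26 + 127 = 554
COOP4 = 427 / 554 = 0.7708

77.1%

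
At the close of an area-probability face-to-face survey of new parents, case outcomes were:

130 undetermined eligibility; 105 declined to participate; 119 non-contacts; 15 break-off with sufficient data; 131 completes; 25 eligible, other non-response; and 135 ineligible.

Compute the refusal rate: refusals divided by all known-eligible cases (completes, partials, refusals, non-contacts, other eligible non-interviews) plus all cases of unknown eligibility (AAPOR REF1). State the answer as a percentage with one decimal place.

20.0%

Top: 105
Base: 131 + 15 + 105 + 119 + 25 + 130 = 525
REF1 = 105 / 525 = 0.2000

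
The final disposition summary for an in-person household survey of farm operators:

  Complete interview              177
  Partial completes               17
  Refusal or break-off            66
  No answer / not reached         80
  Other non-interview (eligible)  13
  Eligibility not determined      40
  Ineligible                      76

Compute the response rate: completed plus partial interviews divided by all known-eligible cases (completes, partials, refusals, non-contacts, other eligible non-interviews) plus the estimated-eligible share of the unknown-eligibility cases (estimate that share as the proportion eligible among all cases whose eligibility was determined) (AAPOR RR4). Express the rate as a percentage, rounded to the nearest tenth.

50.3%

Num → 177 + 17 = 194
Determined eligible → 177 + 17 + 66 + 80 + 13 = 353
e = 353 / (353 + 76) = 353 / 429 = 0.8228
Estimated eligible among unknowns → 0.8228 × 40 = 32.91
Denom → 353 + 32.91 = 385.91
RR4 = 194 / 385.91 = 0.5027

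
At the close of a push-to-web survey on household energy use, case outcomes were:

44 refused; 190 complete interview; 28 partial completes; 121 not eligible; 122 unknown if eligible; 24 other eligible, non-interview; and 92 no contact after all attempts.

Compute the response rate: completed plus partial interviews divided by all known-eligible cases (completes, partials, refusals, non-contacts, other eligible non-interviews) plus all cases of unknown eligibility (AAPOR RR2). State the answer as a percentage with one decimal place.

Top: 190 + 28 = 218
Denom: 190 + 28 + 44 + 92 + 24 + 122 = 500
RR2 = 218 / 500 = 0.4360

43.6%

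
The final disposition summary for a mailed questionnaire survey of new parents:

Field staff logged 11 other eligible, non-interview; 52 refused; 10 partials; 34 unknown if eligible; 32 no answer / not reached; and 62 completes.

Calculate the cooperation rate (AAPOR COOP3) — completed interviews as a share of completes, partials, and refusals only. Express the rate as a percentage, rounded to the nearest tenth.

50.0%

Top → 62
Denominator → 62 + 10 + 52 = 124
COOP3 = 62 / 124 = 0.5000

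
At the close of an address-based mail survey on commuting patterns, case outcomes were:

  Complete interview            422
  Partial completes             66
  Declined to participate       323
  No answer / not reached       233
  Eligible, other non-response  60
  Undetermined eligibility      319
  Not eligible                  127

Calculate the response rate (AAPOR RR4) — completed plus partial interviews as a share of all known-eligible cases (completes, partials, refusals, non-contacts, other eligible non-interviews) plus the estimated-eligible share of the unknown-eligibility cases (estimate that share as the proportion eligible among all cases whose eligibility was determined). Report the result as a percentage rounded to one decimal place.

Top = 422 + 66 = 488
Known eligible = 422 + 66 + 323 + 233 + 60 = 1104
e = 1104 / (1104 + 127) = 1104 / 1231 = 0.8968
Estimated eligible among unknowns = 0.8968 × 319 = 286.08
Denominator = 1104 + 286.08 = 1390.08
RR4 = 488 / 1390.08 = 0.3511

35.1%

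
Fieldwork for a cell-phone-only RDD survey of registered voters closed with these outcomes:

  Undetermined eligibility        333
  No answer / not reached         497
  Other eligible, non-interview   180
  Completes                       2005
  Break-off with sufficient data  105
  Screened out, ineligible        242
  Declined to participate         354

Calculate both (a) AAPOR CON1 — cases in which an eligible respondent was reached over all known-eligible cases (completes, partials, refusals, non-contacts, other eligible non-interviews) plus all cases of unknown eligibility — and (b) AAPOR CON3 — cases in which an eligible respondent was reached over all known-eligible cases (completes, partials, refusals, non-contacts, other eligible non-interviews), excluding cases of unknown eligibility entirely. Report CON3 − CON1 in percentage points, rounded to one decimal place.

8.1

Top → 2005 + 105 + 354 + 180 = 2644
Base → 2005 + 105 + 354 + 497 + 180 + 333 = 3474
CON1 = 2644 / 3474 = 0.7611
Base → 2005 + 105 + 354 + 497 + 180 = 3141
CON3 = 2644 / 3141 = 0.8418
Difference = 84.18 − 76.11 = 8.07 percentage points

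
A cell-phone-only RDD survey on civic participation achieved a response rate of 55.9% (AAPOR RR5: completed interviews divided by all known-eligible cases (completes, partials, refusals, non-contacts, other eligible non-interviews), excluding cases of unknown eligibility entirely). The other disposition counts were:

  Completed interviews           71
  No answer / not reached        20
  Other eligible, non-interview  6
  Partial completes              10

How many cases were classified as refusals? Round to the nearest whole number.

RR5 = 71 / D = 0.559
D = 71 / 0.559 = 127.0
Remaining denominator categories sum to 107
refusals = 127.0 − 107 ≈ 20

20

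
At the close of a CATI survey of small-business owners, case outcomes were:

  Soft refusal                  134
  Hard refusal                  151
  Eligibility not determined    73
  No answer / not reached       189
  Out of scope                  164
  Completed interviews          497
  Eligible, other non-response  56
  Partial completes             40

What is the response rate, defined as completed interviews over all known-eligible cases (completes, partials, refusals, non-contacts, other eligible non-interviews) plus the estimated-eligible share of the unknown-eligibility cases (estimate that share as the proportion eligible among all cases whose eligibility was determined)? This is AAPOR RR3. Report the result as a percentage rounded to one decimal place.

44.0%

Declined to participate = 151 + 134 = 285
Top: 497
Known eligible: 497 + 40 + 285 + 189 + 56 = 1067
e = 1067 / (1067 + 164) = 1067 / 1231 = 0.8668
Estimated eligible among unknowns: 0.8668 × 73 = 63.28
Denominator: 1067 + 63.28 = 1130.28
RR3 = 497 / 1130.28 = 0.4397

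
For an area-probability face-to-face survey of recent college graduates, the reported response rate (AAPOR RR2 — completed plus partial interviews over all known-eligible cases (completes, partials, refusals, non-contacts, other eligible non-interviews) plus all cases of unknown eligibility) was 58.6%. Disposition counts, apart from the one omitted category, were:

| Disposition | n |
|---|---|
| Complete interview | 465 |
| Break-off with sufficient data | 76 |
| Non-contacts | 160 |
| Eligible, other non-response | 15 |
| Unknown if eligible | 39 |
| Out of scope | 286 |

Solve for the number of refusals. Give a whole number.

Numerator: 465 + 76 = 541
RR2 = 541 / D = 0.586
D = 541 / 0.586 = 923.2
Rest of base = 755
refusals = 923.2 − 755 ≈ 168

168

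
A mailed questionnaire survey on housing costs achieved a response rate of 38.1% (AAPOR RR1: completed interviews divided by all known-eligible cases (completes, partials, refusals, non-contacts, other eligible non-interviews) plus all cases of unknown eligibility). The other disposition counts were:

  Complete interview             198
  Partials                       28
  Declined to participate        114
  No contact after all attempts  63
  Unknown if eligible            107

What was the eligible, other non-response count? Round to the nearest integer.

10

RR1 = 198 / D = 0.381
D = 198 / 0.381 = 519.7
Other denominator terms total 510
eligible, other non-response = 519.7 − 510 ≈ 10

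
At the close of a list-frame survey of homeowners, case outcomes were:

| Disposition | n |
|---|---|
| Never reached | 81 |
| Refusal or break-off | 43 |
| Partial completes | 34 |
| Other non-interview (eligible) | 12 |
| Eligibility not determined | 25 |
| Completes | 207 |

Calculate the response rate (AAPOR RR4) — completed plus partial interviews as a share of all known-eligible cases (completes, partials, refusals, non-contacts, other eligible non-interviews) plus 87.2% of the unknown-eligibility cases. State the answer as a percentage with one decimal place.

Numerator → 207 + 34 = 241
Eligible (known) → 207 + 34 + 43 + 81 + 12 = 377
Eligible share of unknowns → 0.8720 × 25 = 21.80
Denom → 377 + 21.80 = 398.80
RR4 = 241 / 398.80 = 0.6043

60.4%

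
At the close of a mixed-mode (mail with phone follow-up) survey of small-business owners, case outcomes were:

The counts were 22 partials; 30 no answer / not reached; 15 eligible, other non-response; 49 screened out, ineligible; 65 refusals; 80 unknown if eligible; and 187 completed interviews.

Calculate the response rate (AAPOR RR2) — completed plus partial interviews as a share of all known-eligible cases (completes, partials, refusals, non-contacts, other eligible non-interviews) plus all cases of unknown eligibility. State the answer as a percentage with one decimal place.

Num = 187 + 22 = 209
Base = 187 + 22 + 65 + 30 + 15 + 80 = 399
RR2 = 209 / 399 = 0.5238

52.4%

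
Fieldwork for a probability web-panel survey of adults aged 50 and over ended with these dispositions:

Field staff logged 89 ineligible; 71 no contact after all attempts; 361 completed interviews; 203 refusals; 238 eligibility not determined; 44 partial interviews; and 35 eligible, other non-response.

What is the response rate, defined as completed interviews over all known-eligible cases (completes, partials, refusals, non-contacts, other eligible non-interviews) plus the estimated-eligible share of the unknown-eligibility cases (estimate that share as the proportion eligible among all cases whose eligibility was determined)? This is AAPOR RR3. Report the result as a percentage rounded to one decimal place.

39.0%

Numerator: 361
Eligible (known): 361 + 44 + 203 + 71 + 35 = 714
e = 714 / (714 + 89) = 714 / 803 = 0.8892
e × U: 0.8892 × 238 = 211.63
Denominator: 714 + 211.63 = 925.63
RR3 = 361 / 925.63 = 0.3900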